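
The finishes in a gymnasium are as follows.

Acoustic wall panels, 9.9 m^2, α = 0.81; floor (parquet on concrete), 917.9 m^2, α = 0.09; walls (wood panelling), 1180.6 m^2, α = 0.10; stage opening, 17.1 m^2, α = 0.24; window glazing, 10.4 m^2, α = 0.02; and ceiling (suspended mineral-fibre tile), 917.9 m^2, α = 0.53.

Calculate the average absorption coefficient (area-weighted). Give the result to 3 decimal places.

0.229

S = Σ Sᵢ = 9.9 + 917.9 + 1180.6 + 17.1 + 10.4 + 917.9 = 3053.8 m^2.
A = 9.9·0.81 + 917.9·0.09 + 1180.6·0.10 + 17.1·0.24 + 10.4·0.02 + 917.9·0.53 = 699.489 sabins.
ᾱ = A/S = 0.229.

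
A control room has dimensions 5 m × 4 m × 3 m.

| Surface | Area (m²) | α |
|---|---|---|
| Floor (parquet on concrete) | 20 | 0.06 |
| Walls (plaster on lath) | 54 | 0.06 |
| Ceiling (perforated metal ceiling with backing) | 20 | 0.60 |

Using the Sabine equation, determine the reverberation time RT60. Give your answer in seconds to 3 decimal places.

0.588 s

Equivalent absorption area: A = 20·0.06 + 54·0.06 + 20·0.60 = 16.440 m².
V = 5·4·3 = 60 m³.
Sabine: RT60 = 0.161 × 60 / 16.440 = 0.588 s.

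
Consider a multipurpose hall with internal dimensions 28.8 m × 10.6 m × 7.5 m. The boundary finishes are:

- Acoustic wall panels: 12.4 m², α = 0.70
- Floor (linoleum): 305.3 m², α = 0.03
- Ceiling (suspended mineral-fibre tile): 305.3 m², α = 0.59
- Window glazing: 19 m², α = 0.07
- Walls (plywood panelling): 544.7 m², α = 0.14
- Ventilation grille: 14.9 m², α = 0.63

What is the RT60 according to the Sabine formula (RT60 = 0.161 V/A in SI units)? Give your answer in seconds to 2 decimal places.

1.29 s

Summing Sᵢαᵢ: 8.680 + 9.159 + 180.127 + 1.330 + 76.258 + 9.387 → A = 284.941 sabins.
V = 28.8·10.6·7.5 = 2289.6 m³.
RT60 = 0.161 · V / A = 0.161 × 2289.6 / 284.941 = 1.29 s.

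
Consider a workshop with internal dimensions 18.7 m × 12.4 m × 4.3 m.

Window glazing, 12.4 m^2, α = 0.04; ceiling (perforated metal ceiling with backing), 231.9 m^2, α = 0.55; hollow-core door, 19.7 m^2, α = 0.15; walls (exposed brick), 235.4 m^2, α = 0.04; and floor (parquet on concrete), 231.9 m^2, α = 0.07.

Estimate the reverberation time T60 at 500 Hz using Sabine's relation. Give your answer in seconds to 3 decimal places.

1.025 s

Total absorption A = 12.4·0.04 + 231.9·0.55 + 19.7·0.15 + 235.4·0.04 + 231.9·0.07
  = 0.496 + 127.545 + 2.955 + 9.416 + 16.233 = 156.645 m^2 sabins.
V = 18.7·12.4·4.3 = 997.084 m³.
Sabine: RT60 = 0.161 × 997.084 / 156.645 = 1.025 s.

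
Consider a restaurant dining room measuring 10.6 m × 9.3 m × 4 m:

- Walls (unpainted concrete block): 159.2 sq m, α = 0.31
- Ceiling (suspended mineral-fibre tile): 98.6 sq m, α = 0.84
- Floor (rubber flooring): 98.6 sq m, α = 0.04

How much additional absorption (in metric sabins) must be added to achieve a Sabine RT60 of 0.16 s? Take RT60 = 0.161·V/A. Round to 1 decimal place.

260.7 sabins

A₁ = Σ Sᵢαᵢ = 159.2*0.31 + 98.6*0.84 + 98.6*0.04 = 136.120 sabins.
V = 394.32 m³. Required absorption A₂ = 0.161 × 394.32 / 0.16 = 396.784 sabins.
Shortfall: 396.784 − 136.120 = 260.7 sabins.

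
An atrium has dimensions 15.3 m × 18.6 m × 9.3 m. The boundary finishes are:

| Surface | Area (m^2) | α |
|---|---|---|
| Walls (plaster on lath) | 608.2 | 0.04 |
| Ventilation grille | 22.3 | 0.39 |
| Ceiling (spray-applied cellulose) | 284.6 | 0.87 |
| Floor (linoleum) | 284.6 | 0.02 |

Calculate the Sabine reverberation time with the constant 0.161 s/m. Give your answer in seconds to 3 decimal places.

Equivalent absorption area: A = 608.2*0.04 + 22.3*0.39 + 284.6*0.87 + 284.6*0.02 = 286.319 m^2.
Room volume: 2646.594 m³.
RT60 = 0.161 · V / A = 0.161 × 2646.594 / 286.319 = 1.488 s.

1.488 sec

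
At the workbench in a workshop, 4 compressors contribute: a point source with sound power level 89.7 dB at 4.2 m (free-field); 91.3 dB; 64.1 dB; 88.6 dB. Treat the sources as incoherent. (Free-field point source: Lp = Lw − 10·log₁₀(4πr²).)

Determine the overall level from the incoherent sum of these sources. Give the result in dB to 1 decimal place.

93.2 dB

Source at 4.2 m: Lp = 89.7 − 10·log₁₀(4π·4.2²) = 89.7 − 10·log₁₀(221.671) = 66.2 dB.
Sum in the linear (power) domain: Σ 10^(Lᵢ/10) = 10^(66.2/10) + 10^(91.3/10) + 10^(64.1/10) + 10^(88.6/10) = 2.08e+09.
Back to dB: 10·log₁₀ Σ = 93.2 dB.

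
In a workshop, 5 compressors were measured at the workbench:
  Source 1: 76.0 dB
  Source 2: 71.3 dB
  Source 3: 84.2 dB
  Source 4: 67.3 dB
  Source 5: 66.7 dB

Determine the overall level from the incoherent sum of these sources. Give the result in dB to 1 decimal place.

85.1 dB

Converting to relative power and adding: 10^(76.0/10) + 10^(71.3/10) + 10^(84.2/10) + 10^(67.3/10) + 10^(66.7/10) = 3.264e+08.
Back to dB: 10·log₁₀ Σ = 85.1 dB.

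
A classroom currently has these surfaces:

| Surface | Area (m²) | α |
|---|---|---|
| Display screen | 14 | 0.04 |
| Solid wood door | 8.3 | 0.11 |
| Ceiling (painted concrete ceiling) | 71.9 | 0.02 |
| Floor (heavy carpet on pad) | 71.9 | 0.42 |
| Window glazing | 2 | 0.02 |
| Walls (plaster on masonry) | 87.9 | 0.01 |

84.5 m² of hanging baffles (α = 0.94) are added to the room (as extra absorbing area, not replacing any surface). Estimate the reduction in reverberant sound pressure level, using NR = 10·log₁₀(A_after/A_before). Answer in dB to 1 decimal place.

5.2 dB

Summing Sᵢαᵢ: 0.560 + 0.913 + 1.438 + 30.198 + 0.040 + 0.879 → A_before = 34.028 sabins.
Treatment contributes 84.5·0.94 = 79.430 sabins.
A_after = 34.028 + 79.430 = 113.458 sabins.
Reduction = 10 log₁₀(A_after/A_before) = 10 log₁₀(3.3343) = 5.2 dB.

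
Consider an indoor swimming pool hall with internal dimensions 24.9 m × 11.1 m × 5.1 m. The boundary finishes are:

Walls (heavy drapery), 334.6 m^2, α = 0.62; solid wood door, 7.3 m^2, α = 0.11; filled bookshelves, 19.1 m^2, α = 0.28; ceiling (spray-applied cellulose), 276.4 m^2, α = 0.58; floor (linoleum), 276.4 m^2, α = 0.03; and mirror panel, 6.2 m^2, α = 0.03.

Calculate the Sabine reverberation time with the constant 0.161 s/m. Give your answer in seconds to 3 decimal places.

Summing Sᵢαᵢ: 207.452 + 0.803 + 5.348 + 160.312 + 8.292 + 0.186 → A = 382.393 sabins.
V = 24.9·11.1·5.1 = 1409.589 m³.
T = 0.161 V/A = 0.161·1409.589/382.393 = 0.593 s.

0.593 s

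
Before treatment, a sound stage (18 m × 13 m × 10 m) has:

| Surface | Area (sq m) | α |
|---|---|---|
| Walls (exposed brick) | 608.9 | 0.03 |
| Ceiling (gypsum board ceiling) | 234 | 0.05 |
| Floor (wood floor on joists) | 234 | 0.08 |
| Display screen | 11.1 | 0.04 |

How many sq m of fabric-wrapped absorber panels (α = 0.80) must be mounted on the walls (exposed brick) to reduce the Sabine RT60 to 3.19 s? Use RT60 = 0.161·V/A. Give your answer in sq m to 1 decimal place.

Summing Sᵢαᵢ: 18.267 + 11.700 + 18.720 + 0.444 → A₁ = 49.131 sabins.
Required A₂ = 0.161·2340/3.19 = 118.100 sabins.
ΔA needed = 118.100 − 49.131 = 68.969 sabins.
Each sq m of panel replacing the walls (exposed brick) adds (0.80 − 0.03) = 0.77 sabins.
Panel area = 68.969 / 0.77 = 89.6 sq m.

89.6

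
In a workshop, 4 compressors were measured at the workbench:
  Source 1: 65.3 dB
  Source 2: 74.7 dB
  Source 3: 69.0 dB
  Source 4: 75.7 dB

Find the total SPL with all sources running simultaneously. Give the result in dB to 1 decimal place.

Sum in the linear (power) domain: Σ 10^(Lᵢ/10) = 10^(65.3/10) + 10^(74.7/10) + 10^(69.0/10) + 10^(75.7/10) = 7.8e+07.
L_total = 10·log₁₀(7.8e+07) = 78.9 dB.

78.9 dB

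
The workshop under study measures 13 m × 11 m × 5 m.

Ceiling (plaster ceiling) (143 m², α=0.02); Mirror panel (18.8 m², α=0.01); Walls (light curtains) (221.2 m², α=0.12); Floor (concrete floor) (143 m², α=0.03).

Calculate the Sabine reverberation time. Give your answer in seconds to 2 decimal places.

Equivalent absorption area: A = 143·0.02 + 18.8·0.01 + 221.2·0.12 + 143·0.03 = 33.882 m².
Room volume: 715 m³.
T = 0.161 V/A = 0.161·715/33.882 = 3.40 s.

3.40 s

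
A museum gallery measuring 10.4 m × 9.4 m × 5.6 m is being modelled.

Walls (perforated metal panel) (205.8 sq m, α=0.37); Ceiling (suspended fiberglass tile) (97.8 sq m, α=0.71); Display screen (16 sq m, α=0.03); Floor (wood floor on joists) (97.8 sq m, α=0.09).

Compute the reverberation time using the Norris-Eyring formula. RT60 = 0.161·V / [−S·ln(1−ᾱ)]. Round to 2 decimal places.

Total surface area S = 205.8 + 97.8 + 16 + 97.8 = 417.4 sq m.
Absorption A = 205.8×0.37 + 97.8×0.71 + 16×0.03 + 97.8×0.09 = 154.866 sabins.
ᾱ = 154.866 / 417.4 = 0.3710.
−S·ln(1−ᾱ) = −417.4 × ln(1 − 0.3710) = 193.517.
V = 10.4 × 9.4 × 5.6 = 547.456 m³.
RT60 = 0.161 × 547.456 / 193.517 = 0.46 s.

0.46 sec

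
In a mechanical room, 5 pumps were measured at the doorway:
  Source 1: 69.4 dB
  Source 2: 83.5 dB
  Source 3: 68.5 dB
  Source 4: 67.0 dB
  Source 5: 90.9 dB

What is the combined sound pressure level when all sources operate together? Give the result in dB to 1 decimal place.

Sum in the linear (power) domain: Σ 10^(Lᵢ/10) = 10^(69.4/10) + 10^(83.5/10) + 10^(68.5/10) + 10^(67.0/10) + 10^(90.9/10) = 1.475e+09.
Combined level = 10 log₁₀(1.475e+09) = 91.7 dB.

91.7 dB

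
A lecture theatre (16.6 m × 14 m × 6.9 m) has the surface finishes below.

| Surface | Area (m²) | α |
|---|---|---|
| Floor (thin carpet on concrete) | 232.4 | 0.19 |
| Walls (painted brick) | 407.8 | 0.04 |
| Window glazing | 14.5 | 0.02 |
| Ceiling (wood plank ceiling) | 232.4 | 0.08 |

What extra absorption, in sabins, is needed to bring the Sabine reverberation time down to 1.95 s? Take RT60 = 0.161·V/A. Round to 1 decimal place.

53.0 sabins

Total absorption A₁ = 232.4*0.19 + 407.8*0.04 + 14.5*0.02 + 232.4*0.08
  = 44.156 + 16.312 + 0.290 + 18.592 = 79.350 m² sabins.
For T = 1.95 s, need A₂ = 0.161·V/T = 0.161·1603.56/1.95 = 132.396 sabins.
ΔA = A₂ − A₁ = 132.396 − 79.350 = 53.0 sabins.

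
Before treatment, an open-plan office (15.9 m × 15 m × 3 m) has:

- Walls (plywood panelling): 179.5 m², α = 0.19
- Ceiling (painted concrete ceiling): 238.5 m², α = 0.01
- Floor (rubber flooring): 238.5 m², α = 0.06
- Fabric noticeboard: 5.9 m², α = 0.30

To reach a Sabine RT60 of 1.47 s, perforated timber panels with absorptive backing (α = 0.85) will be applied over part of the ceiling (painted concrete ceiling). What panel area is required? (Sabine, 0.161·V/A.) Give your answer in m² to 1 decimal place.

30.7

A₁ = Σ Sᵢαᵢ = 179.5·0.19 + 238.5·0.01 + 238.5·0.06 + 5.9·0.30 = 52.570 sabins.
V = 715.5 m³. Target absorption A₂ = 0.161 × 715.5 / 1.47 = 78.364 sabins.
Absorption to add: 78.364 − 52.570 = 25.794 sabins.
Each m² of panel replacing the ceiling (painted concrete ceiling) adds (0.85 − 0.01) = 0.84 sabins.
Area = ΔA/Δα = 25.794/0.84 = 30.7 m².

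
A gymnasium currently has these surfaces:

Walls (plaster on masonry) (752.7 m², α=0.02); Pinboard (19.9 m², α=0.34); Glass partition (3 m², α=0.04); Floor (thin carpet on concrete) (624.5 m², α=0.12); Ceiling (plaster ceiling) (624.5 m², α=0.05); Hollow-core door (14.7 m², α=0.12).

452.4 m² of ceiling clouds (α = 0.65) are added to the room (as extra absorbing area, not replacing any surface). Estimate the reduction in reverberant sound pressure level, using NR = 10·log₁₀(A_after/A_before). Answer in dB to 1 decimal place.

5.1 dB

Summing Sᵢαᵢ: 15.054 + 6.766 + 0.120 + 74.940 + 31.225 + 1.764 → A_before = 129.869 sabins.
Added absorption = 452.4 × 0.65 = 294.060 sabins.
A_after = 129.869 + 294.060 = 423.929 sabins.
NR = 10·log₁₀(423.929/129.869) = 5.1 dB.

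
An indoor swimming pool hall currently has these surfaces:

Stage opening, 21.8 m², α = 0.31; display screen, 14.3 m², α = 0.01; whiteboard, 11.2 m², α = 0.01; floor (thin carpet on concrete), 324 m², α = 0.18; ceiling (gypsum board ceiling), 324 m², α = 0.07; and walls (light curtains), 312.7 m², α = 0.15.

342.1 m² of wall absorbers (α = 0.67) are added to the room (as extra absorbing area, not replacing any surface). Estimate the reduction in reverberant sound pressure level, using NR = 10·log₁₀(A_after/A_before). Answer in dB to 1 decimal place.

4.3 dB

Total absorption A_before = 21.8×0.31 + 14.3×0.01 + 11.2×0.01 + 324×0.18 + 324×0.07 + 312.7×0.15
  = 6.758 + 0.143 + 0.112 + 58.320 + 22.680 + 46.905 = 134.918 m² sabins.
Treatment contributes 342.1·0.67 = 229.207 sabins.
New total A_after = 364.125 sabins.
NR = 10·log₁₀(364.125/134.918) = 4.3 dB.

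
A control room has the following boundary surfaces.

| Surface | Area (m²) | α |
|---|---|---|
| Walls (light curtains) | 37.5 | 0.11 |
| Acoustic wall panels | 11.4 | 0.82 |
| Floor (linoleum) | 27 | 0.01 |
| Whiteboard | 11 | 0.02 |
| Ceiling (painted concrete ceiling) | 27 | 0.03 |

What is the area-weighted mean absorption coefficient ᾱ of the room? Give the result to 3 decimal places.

Total surface area S = 113.9 m².
Σ(Sᵢαᵢ) = 37.5·0.11 + 11.4·0.82 + 27·0.01 + 11·0.02 + 27·0.03 = 14.773.
ᾱ = A/S = 0.130.

0.130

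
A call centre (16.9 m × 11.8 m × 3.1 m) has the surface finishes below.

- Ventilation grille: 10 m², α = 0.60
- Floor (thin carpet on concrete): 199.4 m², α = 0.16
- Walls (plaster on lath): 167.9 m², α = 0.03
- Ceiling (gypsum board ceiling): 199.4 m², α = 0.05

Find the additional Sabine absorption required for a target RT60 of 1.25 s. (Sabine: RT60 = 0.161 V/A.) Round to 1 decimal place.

26.7 sabins

A₁ = Σ Sᵢαᵢ = 10·0.60 + 199.4·0.16 + 167.9·0.03 + 199.4·0.05 = 52.911 sabins.
For T = 1.25 s, need A₂ = 0.161·V/T = 0.161·618.202/1.25 = 79.624 sabins.
ΔA = A₂ − A₁ = 79.624 − 52.911 = 26.7 sabins.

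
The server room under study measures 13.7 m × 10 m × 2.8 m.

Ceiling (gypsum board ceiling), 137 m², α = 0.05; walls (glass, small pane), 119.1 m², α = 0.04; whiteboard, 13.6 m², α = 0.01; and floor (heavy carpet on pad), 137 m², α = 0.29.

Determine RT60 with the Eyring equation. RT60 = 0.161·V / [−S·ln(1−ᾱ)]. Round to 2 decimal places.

S = Σ Sᵢ = 406.7 m².
Σ(Sᵢαᵢ) = 137·0.05 + 119.1·0.04 + 13.6·0.01 + 137·0.29 = 51.480.
Mean coefficient ᾱ = A/S = 0.1266.
Eyring denominator: −S ln(1−ᾱ) = 55.052.
V = 13.7 × 10 × 2.8 = 383.6 m³.
T = 0.161·V/[−S·ln(1−ᾱ)] = 0.161·383.6/55.052 = 1.12 s.

1.12 s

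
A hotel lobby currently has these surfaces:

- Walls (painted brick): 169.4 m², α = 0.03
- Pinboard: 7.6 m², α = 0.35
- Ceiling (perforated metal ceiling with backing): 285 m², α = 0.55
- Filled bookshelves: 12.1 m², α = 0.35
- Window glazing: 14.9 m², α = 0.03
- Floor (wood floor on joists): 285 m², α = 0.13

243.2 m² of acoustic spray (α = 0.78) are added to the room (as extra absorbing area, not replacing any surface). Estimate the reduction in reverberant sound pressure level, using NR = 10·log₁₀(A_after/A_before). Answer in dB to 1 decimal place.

2.8 dB

Summing Sᵢαᵢ: 5.082 + 2.660 + 156.750 + 4.235 + 0.447 + 37.050 → A_before = 206.224 sabins.
Treatment contributes 243.2·0.78 = 189.696 sabins.
New total A_after = 395.920 sabins.
NR = 10·log₁₀(395.920/206.224) = 2.8 dB.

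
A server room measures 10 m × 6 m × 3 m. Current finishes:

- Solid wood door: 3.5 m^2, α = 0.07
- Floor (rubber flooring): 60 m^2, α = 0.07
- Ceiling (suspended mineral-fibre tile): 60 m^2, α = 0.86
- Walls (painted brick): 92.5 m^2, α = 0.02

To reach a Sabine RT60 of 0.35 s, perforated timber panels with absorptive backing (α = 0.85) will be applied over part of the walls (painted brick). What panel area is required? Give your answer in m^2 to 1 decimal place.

Equivalent absorption area: A₁ = 3.5·0.07 + 60·0.07 + 60·0.86 + 92.5·0.02 = 57.895 m^2.
Required A₂ = 0.161·180/0.35 = 82.800 sabins.
ΔA needed = 82.800 − 57.895 = 24.905 sabins.
Net gain per m^2: Δα = 0.85 − 0.02 = 0.83.
Panel area = 24.905 / 0.83 = 30.0 m^2.

30.0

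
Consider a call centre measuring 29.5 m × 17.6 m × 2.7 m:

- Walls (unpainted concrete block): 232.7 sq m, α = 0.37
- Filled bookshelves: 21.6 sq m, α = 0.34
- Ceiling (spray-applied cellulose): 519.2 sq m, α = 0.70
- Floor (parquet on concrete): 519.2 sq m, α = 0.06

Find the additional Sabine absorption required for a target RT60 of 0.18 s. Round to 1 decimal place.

765.8 sabins

Summing Sᵢαᵢ: 86.099 + 7.344 + 363.440 + 31.152 → A₁ = 488.035 sabins.
Target A₂ = 0.161·1401.84/0.18 = 1253.868 sabins (V = 1401.84 m³).
ΔA = A₂ − A₁ = 1253.868 − 488.035 = 765.8 sabins.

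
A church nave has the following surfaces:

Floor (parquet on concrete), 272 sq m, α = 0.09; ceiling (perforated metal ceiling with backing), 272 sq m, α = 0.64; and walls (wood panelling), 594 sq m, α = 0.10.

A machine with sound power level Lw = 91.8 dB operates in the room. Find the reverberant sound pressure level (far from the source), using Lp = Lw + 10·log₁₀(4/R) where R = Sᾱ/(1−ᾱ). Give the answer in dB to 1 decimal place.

72.6 dB

Σ(Sᵢαᵢ) = 272·0.09 + 272·0.64 + 594·0.10 = 257.960; total area S = 1138.0 sq m.
ᾱ = 0.2267, so room constant R = A/(1−ᾱ) = 333.583 sq m.
Lp = Lw + 10 log₁₀(4/R) = 91.8 -19.21 = 72.6 dB.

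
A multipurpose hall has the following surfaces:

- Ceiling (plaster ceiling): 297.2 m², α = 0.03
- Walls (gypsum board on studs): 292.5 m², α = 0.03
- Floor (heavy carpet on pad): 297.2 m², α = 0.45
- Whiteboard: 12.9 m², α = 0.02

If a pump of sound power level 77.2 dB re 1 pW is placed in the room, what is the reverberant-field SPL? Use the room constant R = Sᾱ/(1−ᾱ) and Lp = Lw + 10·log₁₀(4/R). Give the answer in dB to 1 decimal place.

A = 151.689 sabins; S = 899.8 m².
ᾱ = 0.1686, so room constant R = A/(1−ᾱ) = 182.450 m².
Lp = Lw + 10 log₁₀(4/R) = 77.2 -16.59 = 60.6 dB.

60.6 dB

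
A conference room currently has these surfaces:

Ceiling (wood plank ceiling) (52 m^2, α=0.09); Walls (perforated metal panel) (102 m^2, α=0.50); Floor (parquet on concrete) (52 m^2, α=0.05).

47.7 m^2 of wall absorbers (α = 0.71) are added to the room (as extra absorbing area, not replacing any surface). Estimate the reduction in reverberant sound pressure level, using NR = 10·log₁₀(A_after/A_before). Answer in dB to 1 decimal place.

2.0 dB

Total absorption A_before = 52×0.09 + 102×0.50 + 52×0.05
  = 4.680 + 51.000 + 2.600 = 58.280 m^2 sabins.
Added absorption = 47.7 × 0.71 = 33.867 sabins.
New total A_after = 92.147 sabins.
Reduction = 10 log₁₀(A_after/A_before) = 10 log₁₀(1.5811) = 2.0 dB.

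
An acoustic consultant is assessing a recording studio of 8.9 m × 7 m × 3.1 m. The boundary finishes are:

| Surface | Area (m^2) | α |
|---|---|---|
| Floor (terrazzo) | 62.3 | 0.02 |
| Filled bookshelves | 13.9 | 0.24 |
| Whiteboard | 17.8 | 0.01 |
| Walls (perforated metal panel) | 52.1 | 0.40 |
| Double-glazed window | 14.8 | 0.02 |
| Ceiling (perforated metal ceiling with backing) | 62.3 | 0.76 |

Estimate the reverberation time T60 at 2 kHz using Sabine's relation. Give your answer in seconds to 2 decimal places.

0.42 seconds

Summing Sᵢαᵢ: 1.246 + 3.336 + 0.178 + 20.840 + 0.296 + 47.348 → A = 73.244 sabins.
Room volume: 193.13 m³.
Sabine: RT60 = 0.161 × 193.13 / 73.244 = 0.42 s.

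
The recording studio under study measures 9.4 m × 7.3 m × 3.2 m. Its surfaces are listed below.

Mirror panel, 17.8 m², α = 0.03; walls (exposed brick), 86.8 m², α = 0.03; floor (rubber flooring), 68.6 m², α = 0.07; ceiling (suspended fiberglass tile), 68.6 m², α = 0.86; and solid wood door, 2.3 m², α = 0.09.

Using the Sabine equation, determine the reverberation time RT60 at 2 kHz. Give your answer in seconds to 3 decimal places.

0.527 sec

Summing Sᵢαᵢ: 0.534 + 2.604 + 4.802 + 58.996 + 0.207 → A = 67.143 sabins.
Room volume: 219.584 m³.
RT60 = 0.161 · V / A = 0.161 × 219.584 / 67.143 = 0.527 s.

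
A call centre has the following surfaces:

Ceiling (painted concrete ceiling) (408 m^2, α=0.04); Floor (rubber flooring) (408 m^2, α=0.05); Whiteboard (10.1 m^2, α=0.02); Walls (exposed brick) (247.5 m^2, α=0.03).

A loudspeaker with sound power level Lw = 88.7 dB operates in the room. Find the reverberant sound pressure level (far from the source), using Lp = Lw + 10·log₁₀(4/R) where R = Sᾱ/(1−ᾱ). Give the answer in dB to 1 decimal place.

Σ(Sᵢαᵢ) = 408·0.04 + 408·0.05 + 10.1·0.02 + 247.5·0.03 = 44.347; total area S = 1073.6 m^2.
ᾱ = 0.0413, so room constant R = A/(1−ᾱ) = 46.257 m^2.
Lp = 88.7 + 10·log₁₀(4/46.257) = 88.7 + (-10.63) = 78.1 dB.

78.1 dB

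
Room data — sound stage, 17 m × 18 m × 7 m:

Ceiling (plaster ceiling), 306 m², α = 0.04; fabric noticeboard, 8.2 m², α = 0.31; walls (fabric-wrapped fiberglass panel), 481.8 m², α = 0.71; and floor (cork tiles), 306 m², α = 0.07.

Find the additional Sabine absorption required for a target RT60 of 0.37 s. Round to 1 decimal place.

Total absorption A₁ = 306*0.04 + 8.2*0.31 + 481.8*0.71 + 306*0.07
  = 12.240 + 2.542 + 342.078 + 21.420 = 378.280 m² sabins.
V = 2142 m³. Required absorption A₂ = 0.161 × 2142 / 0.37 = 932.059 sabins.
Shortfall: 932.059 − 378.280 = 553.8 sabins.

553.8 sabins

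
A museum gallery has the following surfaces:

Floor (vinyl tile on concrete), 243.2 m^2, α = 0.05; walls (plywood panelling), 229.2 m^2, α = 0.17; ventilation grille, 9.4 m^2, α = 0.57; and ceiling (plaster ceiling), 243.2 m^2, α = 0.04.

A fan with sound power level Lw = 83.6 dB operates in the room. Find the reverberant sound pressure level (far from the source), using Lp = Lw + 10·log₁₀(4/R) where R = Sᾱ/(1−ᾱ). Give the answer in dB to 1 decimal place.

Σ(Sᵢαᵢ) = 243.2·0.05 + 229.2·0.17 + 9.4·0.57 + 243.2·0.04 = 66.210; total area S = 725.0 m^2.
ᾱ = 66.210/725.0 = 0.0913; R = Sᾱ/(1−ᾱ) = 66.210/(1−0.0913) = 72.862 m^2.
Lp = Lw + 10 log₁₀(4/R) = 83.6 -12.60 = 71.0 dB.

71.0 dB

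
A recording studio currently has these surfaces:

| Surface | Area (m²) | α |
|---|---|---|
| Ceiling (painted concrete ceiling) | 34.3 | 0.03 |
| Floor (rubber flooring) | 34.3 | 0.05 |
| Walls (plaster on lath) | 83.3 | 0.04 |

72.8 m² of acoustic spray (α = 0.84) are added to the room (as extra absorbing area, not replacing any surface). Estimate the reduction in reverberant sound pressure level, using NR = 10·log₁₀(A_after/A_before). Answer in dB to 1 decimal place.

A_before = Σ Sᵢαᵢ = 34.3×0.03 + 34.3×0.05 + 83.3×0.04 = 6.076 sabins.
Treatment contributes 72.8·0.84 = 61.152 sabins.
New total A_after = 67.228 sabins.
NR = 10·log₁₀(67.228/6.076) = 10.4 dB.

10.4 dB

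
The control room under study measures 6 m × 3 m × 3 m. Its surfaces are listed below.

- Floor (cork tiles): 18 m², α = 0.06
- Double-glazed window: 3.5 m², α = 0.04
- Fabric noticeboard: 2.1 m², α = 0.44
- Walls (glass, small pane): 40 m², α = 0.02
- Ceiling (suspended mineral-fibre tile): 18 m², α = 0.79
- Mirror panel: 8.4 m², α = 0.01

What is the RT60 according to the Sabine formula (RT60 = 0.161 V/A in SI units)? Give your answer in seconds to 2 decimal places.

0.50 seconds

A = Σ Sᵢαᵢ = 18×0.06 + 3.5×0.04 + 2.1×0.44 + 40×0.02 + 18×0.79 + 8.4×0.01 = 17.248 sabins.
Volume V = 6 × 3 × 3 = 54 m³.
Sabine: RT60 = 0.161 × 54 / 17.248 = 0.50 s.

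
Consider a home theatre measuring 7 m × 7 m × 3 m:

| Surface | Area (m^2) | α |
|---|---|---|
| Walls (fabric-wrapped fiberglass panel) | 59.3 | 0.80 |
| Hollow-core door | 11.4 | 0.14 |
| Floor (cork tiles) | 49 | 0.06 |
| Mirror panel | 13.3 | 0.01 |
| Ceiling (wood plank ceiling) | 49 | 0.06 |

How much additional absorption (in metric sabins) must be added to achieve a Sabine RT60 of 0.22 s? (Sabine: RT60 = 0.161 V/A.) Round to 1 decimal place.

Equivalent absorption area: A₁ = 59.3·0.80 + 11.4·0.14 + 49·0.06 + 13.3·0.01 + 49·0.06 = 55.049 m^2.
V = 147 m³. Required absorption A₂ = 0.161 × 147 / 0.22 = 107.577 sabins.
Shortfall: 107.577 − 55.049 = 52.5 sabins.

52.5 sabins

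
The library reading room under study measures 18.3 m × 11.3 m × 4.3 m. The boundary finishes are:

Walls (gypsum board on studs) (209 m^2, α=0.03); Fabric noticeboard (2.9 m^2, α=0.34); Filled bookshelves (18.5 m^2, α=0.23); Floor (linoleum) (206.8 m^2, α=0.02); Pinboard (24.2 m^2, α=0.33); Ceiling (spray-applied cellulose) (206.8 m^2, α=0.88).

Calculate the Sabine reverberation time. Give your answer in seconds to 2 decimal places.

0.70 s

Equivalent absorption area: A = 209·0.03 + 2.9·0.34 + 18.5·0.23 + 206.8·0.02 + 24.2·0.33 + 206.8·0.88 = 205.617 m^2.
Room volume: 889.197 m³.
RT60 = 0.161 · V / A = 0.161 × 889.197 / 205.617 = 0.70 s.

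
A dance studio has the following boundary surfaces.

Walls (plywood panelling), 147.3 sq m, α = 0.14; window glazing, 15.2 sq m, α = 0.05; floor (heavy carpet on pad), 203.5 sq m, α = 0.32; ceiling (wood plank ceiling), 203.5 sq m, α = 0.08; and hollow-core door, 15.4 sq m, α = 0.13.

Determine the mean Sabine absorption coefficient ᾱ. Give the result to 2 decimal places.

Total surface area S = 584.9 sq m.
Σ(Sᵢαᵢ) = 147.3·0.14 + 15.2·0.05 + 203.5·0.32 + 203.5·0.08 + 15.4·0.13 = 104.784.
ᾱ = A/S = 0.18.

0.18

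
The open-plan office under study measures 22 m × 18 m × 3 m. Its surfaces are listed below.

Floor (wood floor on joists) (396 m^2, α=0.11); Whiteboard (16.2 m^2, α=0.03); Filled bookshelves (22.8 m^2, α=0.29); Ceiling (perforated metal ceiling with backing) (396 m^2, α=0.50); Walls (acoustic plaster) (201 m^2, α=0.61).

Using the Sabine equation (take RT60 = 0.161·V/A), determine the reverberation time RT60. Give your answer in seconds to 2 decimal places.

0.52 sec

A = Σ Sᵢαᵢ = 396·0.11 + 16.2·0.03 + 22.8·0.29 + 396·0.50 + 201·0.61 = 371.268 sabins.
Volume V = 22 × 18 × 3 = 1188 m³.
T = 0.161 V/A = 0.161·1188/371.268 = 0.52 s.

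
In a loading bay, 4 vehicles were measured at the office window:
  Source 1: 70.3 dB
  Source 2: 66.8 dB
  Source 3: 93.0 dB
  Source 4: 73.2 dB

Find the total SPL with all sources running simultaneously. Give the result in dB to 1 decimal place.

93.1 dB

Converting to relative power and adding: 10^(70.3/10) + 10^(66.8/10) + 10^(93.0/10) + 10^(73.2/10) = 2.032e+09.
L_total = 10·log₁₀(2.032e+09) = 93.1 dB.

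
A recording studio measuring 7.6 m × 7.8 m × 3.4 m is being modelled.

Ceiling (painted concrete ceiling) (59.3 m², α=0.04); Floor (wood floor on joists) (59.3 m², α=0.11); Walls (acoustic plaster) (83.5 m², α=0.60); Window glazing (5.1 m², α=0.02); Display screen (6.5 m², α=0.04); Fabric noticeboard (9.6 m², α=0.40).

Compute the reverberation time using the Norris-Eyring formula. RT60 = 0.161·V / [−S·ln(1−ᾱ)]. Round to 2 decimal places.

Total surface area S = 59.3 + 59.3 + 83.5 + 5.1 + 6.5 + 9.6 = 223.3 m².
Absorption A = 59.3×0.04 + 59.3×0.11 + 83.5×0.60 + 5.1×0.02 + 6.5×0.04 + 9.6×0.40 = 63.197 sabins.
ᾱ = 63.197 / 223.3 = 0.2830.
Eyring denominator: −S ln(1−ᾱ) = 74.287.
V = 7.6 × 7.8 × 3.4 = 201.552 m³.
T = 0.161·V/[−S·ln(1−ᾱ)] = 0.161·201.552/74.287 = 0.44 s.

0.44 s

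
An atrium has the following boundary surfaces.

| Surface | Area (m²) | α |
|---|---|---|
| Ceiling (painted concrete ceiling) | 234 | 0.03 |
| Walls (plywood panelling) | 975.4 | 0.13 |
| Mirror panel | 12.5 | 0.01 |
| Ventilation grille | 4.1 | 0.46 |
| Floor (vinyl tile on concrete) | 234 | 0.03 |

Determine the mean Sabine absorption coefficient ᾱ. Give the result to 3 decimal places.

0.098

S = Σ Sᵢ = 234 + 975.4 + 12.5 + 4.1 + 234 = 1460.0 m².
Weighted sum Σ Sα = 142.853.
ᾱ = 142.853 / 1460.0 = 0.098.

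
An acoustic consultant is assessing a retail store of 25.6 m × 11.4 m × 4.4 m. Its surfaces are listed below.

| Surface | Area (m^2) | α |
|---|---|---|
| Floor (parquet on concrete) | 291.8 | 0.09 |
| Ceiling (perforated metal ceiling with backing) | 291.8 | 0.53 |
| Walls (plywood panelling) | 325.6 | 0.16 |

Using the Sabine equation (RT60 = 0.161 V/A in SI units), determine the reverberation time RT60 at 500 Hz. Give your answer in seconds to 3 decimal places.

0.887 seconds

Equivalent absorption area: A = 291.8×0.09 + 291.8×0.53 + 325.6×0.16 = 233.012 m^2.
Volume V = 25.6 × 11.4 × 4.4 = 1284.096 m³.
Sabine: RT60 = 0.161 × 1284.096 / 233.012 = 0.887 s.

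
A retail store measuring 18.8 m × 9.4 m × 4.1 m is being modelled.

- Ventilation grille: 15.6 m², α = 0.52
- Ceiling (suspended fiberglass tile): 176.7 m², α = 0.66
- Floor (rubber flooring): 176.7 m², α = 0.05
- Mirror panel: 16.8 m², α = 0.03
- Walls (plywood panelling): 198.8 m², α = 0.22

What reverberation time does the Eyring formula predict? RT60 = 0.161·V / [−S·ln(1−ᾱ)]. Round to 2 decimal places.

Total surface area S = 15.6 + 176.7 + 176.7 + 16.8 + 198.8 = 584.6 m².
Absorption A = 15.6×0.52 + 176.7×0.66 + 176.7×0.05 + 16.8×0.03 + 198.8×0.22 = 177.809 sabins.
Mean coefficient ᾱ = A/S = 0.3042.
−S·ln(1−ᾱ) = −584.6 × ln(1 − 0.3042) = 212.030.
V = 18.8 × 9.4 × 4.1 = 724.552 m³.
RT60 = 0.161 × 724.552 / 212.030 = 0.55 s.

0.55 seconds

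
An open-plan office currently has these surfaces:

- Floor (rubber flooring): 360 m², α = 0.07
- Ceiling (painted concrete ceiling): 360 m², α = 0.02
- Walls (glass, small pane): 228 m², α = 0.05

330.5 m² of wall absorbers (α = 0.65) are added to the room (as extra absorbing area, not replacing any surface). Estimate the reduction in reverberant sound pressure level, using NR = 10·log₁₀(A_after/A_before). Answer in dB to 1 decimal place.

Equivalent absorption area: A_before = 360·0.07 + 360·0.02 + 228·0.05 = 43.800 m².
Treatment contributes 330.5·0.65 = 214.825 sabins.
A_after = 43.800 + 214.825 = 258.625 sabins.
NR = 10·log₁₀(258.625/43.800) = 7.7 dB.

7.7 dB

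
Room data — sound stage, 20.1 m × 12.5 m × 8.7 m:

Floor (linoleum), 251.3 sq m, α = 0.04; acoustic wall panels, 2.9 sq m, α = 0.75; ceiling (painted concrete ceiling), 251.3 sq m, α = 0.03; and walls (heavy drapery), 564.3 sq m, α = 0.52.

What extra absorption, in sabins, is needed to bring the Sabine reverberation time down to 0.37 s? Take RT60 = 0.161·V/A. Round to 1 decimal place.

Summing Sᵢαᵢ: 10.052 + 2.175 + 7.539 + 293.436 → A₁ = 313.202 sabins.
V = 2185.875 m³. Required absorption A₂ = 0.161 × 2185.875 / 0.37 = 951.151 sabins.
ΔA = A₂ − A₁ = 951.151 − 313.202 = 637.9 sabins.

637.9 sabins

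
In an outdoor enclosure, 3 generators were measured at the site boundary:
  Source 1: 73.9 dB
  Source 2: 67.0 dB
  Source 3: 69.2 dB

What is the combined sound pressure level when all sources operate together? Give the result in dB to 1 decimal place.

75.8 dB

Sum in the linear (power) domain: Σ 10^(Lᵢ/10) = 10^(73.9/10) + 10^(67.0/10) + 10^(69.2/10) = 3.788e+07.
Combined level = 10 log₁₀(3.788e+07) = 75.8 dB.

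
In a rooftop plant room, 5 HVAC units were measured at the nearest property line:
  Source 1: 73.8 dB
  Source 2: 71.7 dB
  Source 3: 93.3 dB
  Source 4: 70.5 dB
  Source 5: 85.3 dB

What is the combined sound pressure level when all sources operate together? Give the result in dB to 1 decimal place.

94.0 dB

Sum in the linear (power) domain: Σ 10^(Lᵢ/10) = 10^(73.8/10) + 10^(71.7/10) + 10^(93.3/10) + 10^(70.5/10) + 10^(85.3/10) = 2.527e+09.
Combined level = 10 log₁₀(2.527e+09) = 94.0 dB.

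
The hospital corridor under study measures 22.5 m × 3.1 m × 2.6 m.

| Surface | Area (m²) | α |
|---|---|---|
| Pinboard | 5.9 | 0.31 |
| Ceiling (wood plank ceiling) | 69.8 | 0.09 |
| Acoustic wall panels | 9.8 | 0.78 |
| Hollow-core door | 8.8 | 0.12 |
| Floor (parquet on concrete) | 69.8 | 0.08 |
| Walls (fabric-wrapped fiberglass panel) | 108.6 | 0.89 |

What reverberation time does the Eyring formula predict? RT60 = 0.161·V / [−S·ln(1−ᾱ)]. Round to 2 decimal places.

0.19 seconds

S = Σ Sᵢ = 272.7 m².
Absorption A = 5.9×0.31 + 69.8×0.09 + 9.8×0.78 + 8.8×0.12 + 69.8×0.08 + 108.6×0.89 = 119.049 sabins.
Mean coefficient ᾱ = A/S = 0.4366.
−S·ln(1−ᾱ) = −272.7 × ln(1 − 0.4366) = 156.466.
V = 22.5 × 3.1 × 2.6 = 181.35 m³.
RT60 = 0.161 × 181.35 / 156.466 = 0.19 s.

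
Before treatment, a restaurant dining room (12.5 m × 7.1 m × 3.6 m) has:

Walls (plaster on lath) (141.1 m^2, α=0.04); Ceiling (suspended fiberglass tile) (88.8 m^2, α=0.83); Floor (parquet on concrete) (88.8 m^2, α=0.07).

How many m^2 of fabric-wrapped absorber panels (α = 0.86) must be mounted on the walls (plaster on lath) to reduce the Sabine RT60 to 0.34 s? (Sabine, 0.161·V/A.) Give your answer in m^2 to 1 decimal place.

80.2

Total absorption A₁ = 141.1×0.04 + 88.8×0.83 + 88.8×0.07
  = 5.644 + 73.704 + 6.216 = 85.564 m^2 sabins.
Required A₂ = 0.161·319.5/0.34 = 151.293 sabins.
Absorption to add: 151.293 − 85.564 = 65.729 sabins.
Each m^2 of panel replacing the walls (plaster on lath) adds (0.86 − 0.04) = 0.82 sabins.
Area = ΔA/Δα = 65.729/0.82 = 80.2 m^2.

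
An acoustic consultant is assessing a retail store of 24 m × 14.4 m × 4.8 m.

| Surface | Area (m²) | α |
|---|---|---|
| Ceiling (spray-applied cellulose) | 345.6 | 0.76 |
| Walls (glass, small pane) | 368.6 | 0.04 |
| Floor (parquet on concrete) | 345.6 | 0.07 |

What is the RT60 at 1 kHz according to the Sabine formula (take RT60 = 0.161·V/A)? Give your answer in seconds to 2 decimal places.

A = Σ Sᵢαᵢ = 345.6*0.76 + 368.6*0.04 + 345.6*0.07 = 301.592 sabins.
Volume V = 24 × 14.4 × 4.8 = 1658.88 m³.
T = 0.161 V/A = 0.161·1658.88/301.592 = 0.89 s.

0.89 seconds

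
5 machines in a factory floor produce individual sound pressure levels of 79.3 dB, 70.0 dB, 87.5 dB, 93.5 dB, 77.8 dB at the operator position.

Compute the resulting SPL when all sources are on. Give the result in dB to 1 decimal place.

94.7 dB

Converting to relative power and adding: 10^(79.3/10) + 10^(70.0/10) + 10^(87.5/10) + 10^(93.5/10) + 10^(77.8/10) = 2.956e+09.
L_total = 10·log₁₀(2.956e+09) = 94.7 dB.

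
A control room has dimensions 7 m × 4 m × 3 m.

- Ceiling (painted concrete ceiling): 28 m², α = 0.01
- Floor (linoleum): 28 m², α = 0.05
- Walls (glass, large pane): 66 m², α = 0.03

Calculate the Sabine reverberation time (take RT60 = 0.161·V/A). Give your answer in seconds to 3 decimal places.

3.695 s

Total absorption A = 28·0.01 + 28·0.05 + 66·0.03
  = 0.280 + 1.400 + 1.980 = 3.660 m² sabins.
Room volume: 84 m³.
RT60 = 0.161 · V / A = 0.161 × 84 / 3.660 = 3.695 s.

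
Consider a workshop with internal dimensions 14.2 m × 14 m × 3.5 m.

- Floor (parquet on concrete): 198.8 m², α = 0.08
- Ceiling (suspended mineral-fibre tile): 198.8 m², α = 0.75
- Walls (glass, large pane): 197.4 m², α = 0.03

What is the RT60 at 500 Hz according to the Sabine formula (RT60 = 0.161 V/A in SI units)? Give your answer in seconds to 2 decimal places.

Equivalent absorption area: A = 198.8×0.08 + 198.8×0.75 + 197.4×0.03 = 170.926 m².
Volume V = 14.2 × 14 × 3.5 = 695.8 m³.
T = 0.161 V/A = 0.161·695.8/170.926 = 0.66 s.

0.66 s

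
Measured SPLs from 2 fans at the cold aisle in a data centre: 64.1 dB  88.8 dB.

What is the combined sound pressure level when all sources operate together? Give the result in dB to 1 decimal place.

88.8 dB

Converting to relative power and adding: 10^(64.1/10) + 10^(88.8/10) = 7.611e+08.
Back to dB: 10·log₁₀ Σ = 88.8 dB.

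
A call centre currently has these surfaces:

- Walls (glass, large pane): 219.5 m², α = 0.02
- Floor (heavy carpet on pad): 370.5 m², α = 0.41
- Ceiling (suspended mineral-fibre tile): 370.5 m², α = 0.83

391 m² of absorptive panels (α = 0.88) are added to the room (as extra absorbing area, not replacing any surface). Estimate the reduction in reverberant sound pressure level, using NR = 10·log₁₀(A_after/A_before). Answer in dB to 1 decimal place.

A_before = Σ Sᵢαᵢ = 219.5*0.02 + 370.5*0.41 + 370.5*0.83 = 463.810 sabins.
Added absorption = 391 × 0.88 = 344.080 sabins.
New total A_after = 807.890 sabins.
Reduction = 10 log₁₀(A_after/A_before) = 10 log₁₀(1.7419) = 2.4 dB.

2.4 dB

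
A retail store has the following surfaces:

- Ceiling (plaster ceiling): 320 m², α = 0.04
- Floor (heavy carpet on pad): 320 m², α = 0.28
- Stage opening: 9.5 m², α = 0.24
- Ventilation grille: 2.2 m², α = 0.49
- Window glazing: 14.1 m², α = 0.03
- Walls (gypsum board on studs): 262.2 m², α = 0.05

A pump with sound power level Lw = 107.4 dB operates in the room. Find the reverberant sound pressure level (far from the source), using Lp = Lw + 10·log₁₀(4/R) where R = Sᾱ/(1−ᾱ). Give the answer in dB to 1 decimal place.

A = 119.291 sabins; S = 928.0 m².
ᾱ = 0.1285, so room constant R = A/(1−ᾱ) = 136.880 m².
Lp = 107.4 + 10·log₁₀(4/136.880) = 107.4 + (-15.34) = 92.1 dB.

92.1 dB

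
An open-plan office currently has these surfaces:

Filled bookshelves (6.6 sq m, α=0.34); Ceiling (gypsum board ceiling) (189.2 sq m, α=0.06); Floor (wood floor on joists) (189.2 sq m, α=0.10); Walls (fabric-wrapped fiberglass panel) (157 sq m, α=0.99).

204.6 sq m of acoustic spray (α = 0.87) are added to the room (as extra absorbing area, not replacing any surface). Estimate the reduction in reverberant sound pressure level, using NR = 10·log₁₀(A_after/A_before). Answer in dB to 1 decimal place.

2.9 dB

Total absorption A_before = 6.6·0.34 + 189.2·0.06 + 189.2·0.10 + 157·0.99
  = 2.244 + 11.352 + 18.920 + 155.430 = 187.946 sq m sabins.
Treatment contributes 204.6·0.87 = 178.002 sabins.
A_after = 187.946 + 178.002 = 365.948 sabins.
NR = 10·log₁₀(365.948/187.946) = 2.9 dB.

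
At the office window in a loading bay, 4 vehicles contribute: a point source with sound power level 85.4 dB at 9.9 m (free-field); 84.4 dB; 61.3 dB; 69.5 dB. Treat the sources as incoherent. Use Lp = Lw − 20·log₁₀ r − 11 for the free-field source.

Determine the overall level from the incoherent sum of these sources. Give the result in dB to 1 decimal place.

84.6 dB

Source at 9.9 m: Lp = 85.4 − 20·log₁₀(9.9) − 11 = 54.5 dB.
Σ 10^(Lᵢ/10) = 2.86e+08.
Back to dB: 10·log₁₀ Σ = 84.6 dB.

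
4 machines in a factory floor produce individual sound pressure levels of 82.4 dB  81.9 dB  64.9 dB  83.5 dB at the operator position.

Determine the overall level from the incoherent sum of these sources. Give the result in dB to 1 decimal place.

87.4 dB

Converting to relative power and adding: 10^(82.4/10) + 10^(81.9/10) + 10^(64.9/10) + 10^(83.5/10) = 5.556e+08.
Combined level = 10 log₁₀(5.556e+08) = 87.4 dB.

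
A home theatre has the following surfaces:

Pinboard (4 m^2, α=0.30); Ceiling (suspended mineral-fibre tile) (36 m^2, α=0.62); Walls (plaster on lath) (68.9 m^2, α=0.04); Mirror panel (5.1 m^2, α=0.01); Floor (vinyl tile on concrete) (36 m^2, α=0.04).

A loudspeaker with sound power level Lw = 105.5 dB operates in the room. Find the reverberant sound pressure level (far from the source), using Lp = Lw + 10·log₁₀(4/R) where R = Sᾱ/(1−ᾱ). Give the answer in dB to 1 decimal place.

96.2 dB

Σ(Sᵢαᵢ) = 4·0.30 + 36·0.62 + 68.9·0.04 + 5.1·0.01 + 36·0.04 = 27.767; total area S = 150.0 m^2.
ᾱ = 27.767/150.0 = 0.1851; R = Sᾱ/(1−ᾱ) = 27.767/(1−0.1851) = 34.074 m^2.
Lp = 105.5 + 10·log₁₀(4/34.074) = 105.5 + (-9.30) = 96.2 dB.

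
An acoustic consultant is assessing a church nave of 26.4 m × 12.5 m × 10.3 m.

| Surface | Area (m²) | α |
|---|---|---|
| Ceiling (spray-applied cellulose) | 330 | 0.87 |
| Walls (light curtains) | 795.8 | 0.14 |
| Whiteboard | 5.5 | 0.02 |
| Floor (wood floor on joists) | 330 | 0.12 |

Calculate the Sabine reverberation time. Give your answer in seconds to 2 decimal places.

Summing Sᵢαᵢ: 287.100 + 111.412 + 0.110 + 39.600 → A = 438.222 sabins.
Room volume: 3399 m³.
T = 0.161 V/A = 0.161·3399/438.222 = 1.25 s.

1.25 s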